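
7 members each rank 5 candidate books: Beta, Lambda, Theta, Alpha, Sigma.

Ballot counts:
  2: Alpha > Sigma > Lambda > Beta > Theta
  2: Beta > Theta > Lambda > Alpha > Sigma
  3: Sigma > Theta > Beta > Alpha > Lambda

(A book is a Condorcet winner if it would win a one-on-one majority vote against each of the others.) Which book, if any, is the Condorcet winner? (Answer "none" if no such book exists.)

none

Pairwise majorities:
Beta vs Lambda: 5 to 2, Beta.
Beta vs Theta: Beta wins 4–3.
Beta vs Alpha: Beta is ranked higher on 2+3 = 5 ballots, Alpha on 2. Beta wins 5–2.
Beta–Sigma: Sigma 5–2.
Lambda vs Theta: Theta, 5–2.
Lambda vs Alpha: Alpha, 5–2.
Lambda vs Sigma: Lambda preferred on 2 ballots; Sigma wins 5–2.
Theta vs Alpha: 2+3 = 5 for Theta, 2 for Alpha — Theta by 5–2.
Theta vs Sigma: Theta preferred on 2 ballots; Sigma wins 5–2.
Alpha vs Sigma: 4 to 3, Alpha.
Each book drops at least one matchup (Beta loses to Sigma; Lambda loses to Beta; Theta loses to Beta; Alpha loses to Beta; Sigma loses to Alpha); the cycle Beta > Alpha > Sigma > Beta rules out a Condorcet winner.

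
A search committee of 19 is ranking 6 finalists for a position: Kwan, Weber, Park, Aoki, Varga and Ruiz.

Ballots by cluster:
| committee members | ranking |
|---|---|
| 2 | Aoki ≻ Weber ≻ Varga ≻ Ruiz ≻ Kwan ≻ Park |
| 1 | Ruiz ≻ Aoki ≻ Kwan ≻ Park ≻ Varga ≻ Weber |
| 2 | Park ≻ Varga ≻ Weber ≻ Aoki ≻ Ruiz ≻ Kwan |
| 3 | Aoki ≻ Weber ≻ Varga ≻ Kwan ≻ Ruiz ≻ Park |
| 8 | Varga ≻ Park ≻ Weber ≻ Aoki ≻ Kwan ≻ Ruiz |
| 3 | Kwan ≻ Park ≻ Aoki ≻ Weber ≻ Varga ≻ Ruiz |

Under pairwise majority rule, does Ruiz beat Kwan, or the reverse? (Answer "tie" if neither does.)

Kwan

Ballots ranking Ruiz above Kwan: 2 + 1 + 2 = 5.
Ballots ranking Kwan above Ruiz: 19 − 5 = 14.
Kwan wins the head-to-head 14–5.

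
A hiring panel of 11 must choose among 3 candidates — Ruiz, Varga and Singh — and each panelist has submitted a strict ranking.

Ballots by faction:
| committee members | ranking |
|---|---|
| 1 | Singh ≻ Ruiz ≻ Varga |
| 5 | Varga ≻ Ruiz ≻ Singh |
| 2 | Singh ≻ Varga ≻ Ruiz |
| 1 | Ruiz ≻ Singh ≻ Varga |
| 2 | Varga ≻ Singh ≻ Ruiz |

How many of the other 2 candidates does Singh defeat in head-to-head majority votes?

0

Singh against each rival (11 committee members):
Singh vs Ruiz: 5 to 6, Ruiz.
Singh vs Varga: Varga, 7–4.
Singh beats no one; loses to Ruiz, Varga — 0 pairwise wins.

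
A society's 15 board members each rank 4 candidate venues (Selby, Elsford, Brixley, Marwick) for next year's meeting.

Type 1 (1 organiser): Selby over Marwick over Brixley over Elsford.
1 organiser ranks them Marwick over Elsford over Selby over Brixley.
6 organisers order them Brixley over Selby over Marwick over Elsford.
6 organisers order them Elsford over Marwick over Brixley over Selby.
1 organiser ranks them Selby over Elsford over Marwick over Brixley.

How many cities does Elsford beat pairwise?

1

Elsford against each rival (15 organisers):
Elsford vs Selby: Selby wins 8–7.
Elsford vs Brixley: 1+6+1 = 8 for Elsford, 7 for Brixley — Elsford by 8–7.
Elsford vs Marwick: Marwick wins 8–7.
Elsford beats Brixley; loses to Selby, Marwick — 1 pairwise win.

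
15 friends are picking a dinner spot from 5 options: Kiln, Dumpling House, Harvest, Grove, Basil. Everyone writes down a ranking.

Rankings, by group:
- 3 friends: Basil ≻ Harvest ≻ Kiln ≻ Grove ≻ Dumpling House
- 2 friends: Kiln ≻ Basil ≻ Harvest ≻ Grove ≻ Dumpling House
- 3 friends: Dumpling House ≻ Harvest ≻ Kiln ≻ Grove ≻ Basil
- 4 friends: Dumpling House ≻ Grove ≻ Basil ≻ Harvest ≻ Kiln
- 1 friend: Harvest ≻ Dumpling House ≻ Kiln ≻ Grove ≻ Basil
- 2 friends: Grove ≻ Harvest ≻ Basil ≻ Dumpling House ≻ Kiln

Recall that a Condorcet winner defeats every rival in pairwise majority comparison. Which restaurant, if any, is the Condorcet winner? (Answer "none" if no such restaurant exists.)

none

Pairwise majorities:
Kiln vs Dumpling House: Kiln preferred on 3+2 = 5 ballots; Dumpling House wins 10–5.
Kiln vs Harvest: Kiln preferred on 2 ballots; Harvest wins 13–2.
Kiln vs Grove: 3+2+3+1 = 9 for Kiln, 6 for Grove — Kiln by 9–6.
Kiln vs Basil: 6 to 9, Basil.
Dumpling House vs Harvest: Dumpling House preferred on 3+4 = 7 ballots; Harvest wins 8–7.
Dumpling House vs Grove: Dumpling House preferred on 3+4+1 = 8 ballots; Dumpling House wins 8–7.
Dumpling House vs Basil: 8 to 7, Dumpling House.
Harvest vs Grove: Harvest is ranked higher on 3+2+3+1 = 9 ballots, Grove on 6. Harvest wins 9–6.
Harvest vs Basil: 6 to 9, Basil.
Grove vs Basil: 10 to 5, Grove.
No restaurant is unbeaten: Kiln loses to Dumpling House; Dumpling House loses to Harvest; Harvest loses to Basil; Grove loses to Kiln; Basil loses to Dumpling House. In particular Kiln beats Grove beats Basil beats Kiln is a majority cycle — no Condorcet winner exists.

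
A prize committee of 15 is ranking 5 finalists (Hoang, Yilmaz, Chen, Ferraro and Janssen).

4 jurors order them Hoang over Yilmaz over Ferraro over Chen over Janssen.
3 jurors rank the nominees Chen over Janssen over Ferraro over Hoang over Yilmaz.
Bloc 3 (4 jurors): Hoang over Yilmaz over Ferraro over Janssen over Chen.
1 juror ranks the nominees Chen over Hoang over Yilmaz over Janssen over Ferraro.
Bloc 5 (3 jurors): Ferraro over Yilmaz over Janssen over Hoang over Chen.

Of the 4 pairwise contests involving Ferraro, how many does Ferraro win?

Ferraro against each rival (15 jurors):
Ferraro vs Hoang: Hoang wins 9–6.
Ferraro–Yilmaz: Yilmaz 9–6.
Ferraro vs Chen: 11 to 4, Ferraro.
Ferraro vs Janssen: Ferraro preferred on 4+4+3 = 11 ballots; Ferraro wins 11–4.
Ferraro beats Chen, Janssen; loses to Hoang, Yilmaz — 2 pairwise wins.

2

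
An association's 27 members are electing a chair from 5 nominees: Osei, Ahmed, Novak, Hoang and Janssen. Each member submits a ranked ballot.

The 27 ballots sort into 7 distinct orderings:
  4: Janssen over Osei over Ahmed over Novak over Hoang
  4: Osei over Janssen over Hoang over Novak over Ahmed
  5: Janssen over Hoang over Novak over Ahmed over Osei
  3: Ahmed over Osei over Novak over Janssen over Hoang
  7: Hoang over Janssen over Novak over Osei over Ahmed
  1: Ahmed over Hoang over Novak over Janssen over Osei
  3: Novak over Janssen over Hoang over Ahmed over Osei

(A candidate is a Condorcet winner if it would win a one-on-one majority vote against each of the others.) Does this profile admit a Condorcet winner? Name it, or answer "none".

Check each pair by majority over 27 ballots:
Osei vs Ahmed: 4+4+7 = 15 for Osei, 12 for Ahmed — Osei by 15–12.
Osei vs Novak: Osei preferred on 4+4+3 = 11 ballots; Novak wins 16–11.
Osei vs Hoang: 11 to 16, Hoang.
Osei vs Janssen: 7 to 20, Janssen.
Ahmed vs Novak: Ahmed is ranked higher on 4+3+1 = 8 ballots, Novak on 19. Novak wins 19–8.
Ahmed vs Hoang: 8 to 19, Hoang.
Ahmed vs Janssen: Ahmed is ranked higher on 3+1 = 4 ballots, Janssen on 23. Janssen wins 23–4.
Novak vs Hoang: Novak preferred on 4+3+3 = 10 ballots; Hoang wins 17–10.
Novak vs Janssen: 3+1+3 = 7 for Novak, 20 for Janssen — Janssen by 20–7.
Hoang vs Janssen: 7+1 = 8 for Hoang, 19 for Janssen — Janssen by 19–8.
Only Janssen has no losses; Janssen is the Condorcet winner.

Janssen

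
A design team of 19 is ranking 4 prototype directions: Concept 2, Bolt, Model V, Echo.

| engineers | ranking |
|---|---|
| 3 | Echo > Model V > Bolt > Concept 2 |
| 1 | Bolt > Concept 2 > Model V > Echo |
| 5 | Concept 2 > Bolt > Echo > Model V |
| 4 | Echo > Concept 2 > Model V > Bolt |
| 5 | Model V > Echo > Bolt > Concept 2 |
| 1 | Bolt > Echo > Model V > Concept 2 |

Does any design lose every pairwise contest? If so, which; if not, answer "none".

Head-to-head results (19 engineers):
Concept 2–Bolt: Bolt 10–9.
Concept 2–Model V: Concept 2 10–9.
Concept 2 vs Echo: Echo, 13–6.
Bolt–Model V: Model V 12–7.
Bolt vs Echo: 1+5+1 = 7 for Bolt, 12 for Echo — Echo by 12–7.
Model V vs Echo: 1+5 = 6 for Model V, 13 for Echo — Echo by 13–6.
No design is winless: Concept 2 beats Model V; Bolt beats Concept 2; Model V beats Bolt; Echo beats Concept 2. There is no Condorcet loser.

none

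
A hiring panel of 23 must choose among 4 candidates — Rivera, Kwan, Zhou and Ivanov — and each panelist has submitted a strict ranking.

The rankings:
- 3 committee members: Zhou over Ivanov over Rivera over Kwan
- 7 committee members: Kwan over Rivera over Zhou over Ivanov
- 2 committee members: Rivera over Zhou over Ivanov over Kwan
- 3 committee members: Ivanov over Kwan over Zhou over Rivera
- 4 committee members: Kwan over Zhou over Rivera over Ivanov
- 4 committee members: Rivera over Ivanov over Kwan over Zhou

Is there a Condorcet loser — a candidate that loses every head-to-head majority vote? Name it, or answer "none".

Pairwise majorities:
Rivera vs Kwan: Kwan wins 14–9.
Rivera–Zhou: Rivera 13–10.
Rivera vs Ivanov: 17 to 6, Rivera.
Kwan vs Zhou: Kwan preferred on 7+3+4+4 = 18 ballots; Kwan wins 18–5.
Kwan vs Ivanov: Ivanov, 12–11.
Zhou vs Ivanov: 16 to 7, Zhou.
Each candidate has at least one pairwise win (Rivera beats Zhou; Kwan beats Rivera; Zhou beats Ivanov; Ivanov beats Kwan) — no Condorcet loser.

none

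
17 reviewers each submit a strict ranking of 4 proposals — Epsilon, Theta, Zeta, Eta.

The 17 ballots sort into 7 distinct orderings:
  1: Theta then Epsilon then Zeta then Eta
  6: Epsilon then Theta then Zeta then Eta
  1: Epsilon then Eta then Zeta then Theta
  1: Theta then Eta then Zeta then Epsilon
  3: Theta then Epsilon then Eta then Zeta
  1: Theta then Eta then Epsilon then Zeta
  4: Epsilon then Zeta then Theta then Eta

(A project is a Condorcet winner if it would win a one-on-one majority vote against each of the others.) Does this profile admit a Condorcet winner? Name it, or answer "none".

Pairwise majorities:
Epsilon vs Theta: Epsilon wins 11–6.
Epsilon vs Zeta: Epsilon, 16–1.
Epsilon vs Eta: Epsilon wins 15–2.
Theta vs Zeta: Theta, 12–5.
Theta vs Eta: Theta, 16–1.
Zeta vs Eta: Zeta, 11–6.
Epsilon defeats every rival head-to-head and is the Condorcet winner.

Epsilon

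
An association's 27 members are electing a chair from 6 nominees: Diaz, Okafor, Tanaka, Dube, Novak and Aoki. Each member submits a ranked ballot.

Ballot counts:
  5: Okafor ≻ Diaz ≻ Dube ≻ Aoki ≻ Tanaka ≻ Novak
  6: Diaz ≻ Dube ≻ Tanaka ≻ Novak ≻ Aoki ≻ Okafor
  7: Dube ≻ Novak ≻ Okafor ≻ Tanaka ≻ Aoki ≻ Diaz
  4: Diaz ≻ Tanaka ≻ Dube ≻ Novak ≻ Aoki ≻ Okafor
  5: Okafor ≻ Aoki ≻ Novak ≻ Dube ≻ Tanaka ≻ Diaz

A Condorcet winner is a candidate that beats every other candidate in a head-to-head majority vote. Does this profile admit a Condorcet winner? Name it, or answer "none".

none

Head-to-head results (27 voters):
Diaz vs Okafor: Okafor wins 17–10.
Diaz vs Tanaka: Diaz, 15–12.
Diaz–Dube: Diaz 15–12.
Diaz–Novak: Diaz 15–12.
Diaz–Aoki: Diaz 15–12.
Okafor vs Tanaka: Okafor, 17–10.
Okafor vs Dube: Dube wins 17–10.
Okafor vs Novak: Novak wins 17–10.
Okafor vs Aoki: Okafor, 17–10.
Tanaka–Dube: Dube 23–4.
Tanaka–Novak: Tanaka 15–12.
Tanaka–Aoki: Tanaka 17–10.
Dube vs Novak: Dube, 22–5.
Dube vs Aoki: Dube, 22–5.
Novak vs Aoki: Novak wins 17–10.
No candidate is unbeaten: Diaz loses to Okafor; Okafor loses to Dube; Tanaka loses to Diaz; Dube loses to Diaz; Novak loses to Diaz; Aoki loses to Diaz. In particular Diaz → Dube → Okafor → Diaz is a majority cycle — no Condorcet winner exists.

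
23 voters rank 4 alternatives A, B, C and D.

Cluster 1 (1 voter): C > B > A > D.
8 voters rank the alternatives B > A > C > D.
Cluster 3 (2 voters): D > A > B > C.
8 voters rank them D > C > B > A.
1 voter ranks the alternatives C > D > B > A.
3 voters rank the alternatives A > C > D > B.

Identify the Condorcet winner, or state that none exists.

none

Check each pair by majority over 23 ballots:
A vs B: A is ranked higher on 2+3 = 5 ballots, B on 18. B wins 18–5.
A vs C: A is ranked higher on 8+2+3 = 13 ballots, C on 10. A wins 13–10.
A vs D: A wins 12–11.
B vs C: B preferred on 8+2 = 10 ballots; C wins 13–10.
B vs D: 9 to 14, D.
C vs D: C is ranked higher on 1+8+1+3 = 13 ballots, D on 10. C wins 13–10.
No alternative is unbeaten: A loses to B; B loses to C; C loses to A; D loses to A. In particular A → C → B → A is a majority cycle — no Condorcet winner exists.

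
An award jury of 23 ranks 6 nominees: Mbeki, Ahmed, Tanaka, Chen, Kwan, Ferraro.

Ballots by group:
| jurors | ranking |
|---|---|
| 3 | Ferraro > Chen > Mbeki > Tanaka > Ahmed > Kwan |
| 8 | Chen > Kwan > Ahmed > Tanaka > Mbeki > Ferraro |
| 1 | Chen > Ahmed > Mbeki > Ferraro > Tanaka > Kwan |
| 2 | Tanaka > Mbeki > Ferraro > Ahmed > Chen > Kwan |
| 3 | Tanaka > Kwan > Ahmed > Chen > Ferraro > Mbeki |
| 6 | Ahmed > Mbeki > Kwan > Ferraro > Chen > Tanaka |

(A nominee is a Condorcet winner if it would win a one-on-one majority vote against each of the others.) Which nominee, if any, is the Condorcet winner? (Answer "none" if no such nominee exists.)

Chen

Pairwise majorities:
Mbeki vs Ahmed: Ahmed wins 18–5.
Mbeki vs Tanaka: 3+1+6 = 10 for Mbeki, 13 for Tanaka — Tanaka by 13–10.
Mbeki–Chen: Chen 15–8.
Mbeki vs Kwan: Mbeki preferred on 3+1+2+6 = 12 ballots; Mbeki wins 12–11.
Mbeki–Ferraro: Mbeki 17–6.
Ahmed vs Tanaka: Ahmed wins 15–8.
Ahmed vs Chen: 11 to 12, Chen.
Ahmed vs Kwan: Ahmed is ranked higher on 3+1+2+6 = 12 ballots, Kwan on 11. Ahmed wins 12–11.
Ahmed vs Ferraro: Ahmed wins 18–5.
Tanaka vs Chen: 2+3 = 5 for Tanaka, 18 for Chen — Chen by 18–5.
Tanaka–Kwan: Kwan 14–9.
Tanaka vs Ferraro: Tanaka, 13–10.
Chen vs Kwan: Chen wins 14–9.
Chen vs Ferraro: Chen preferred on 8+1+3 = 12 ballots; Chen wins 12–11.
Kwan vs Ferraro: 17 to 6, Kwan.
Chen beats each of Mbeki, Ahmed, Tanaka, Kwan, Ferraro — Chen is the Condorcet winner.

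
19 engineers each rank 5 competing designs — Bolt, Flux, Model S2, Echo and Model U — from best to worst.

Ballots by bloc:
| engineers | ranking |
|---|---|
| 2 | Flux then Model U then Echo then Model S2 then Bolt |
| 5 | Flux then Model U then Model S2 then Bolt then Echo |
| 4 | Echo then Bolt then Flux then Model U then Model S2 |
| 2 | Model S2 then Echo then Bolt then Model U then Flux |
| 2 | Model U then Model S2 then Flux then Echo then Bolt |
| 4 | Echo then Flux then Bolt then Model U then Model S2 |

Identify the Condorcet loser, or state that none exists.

Head-to-head results (19 engineers):
Bolt vs Flux: Flux wins 13–6.
Bolt vs Model S2: Model S2 wins 11–8.
Bolt vs Echo: Bolt is ranked higher on 5 ballots, Echo on 14. Echo wins 14–5.
Bolt vs Model U: Bolt, 10–9.
Flux vs Model S2: 2+5+4+4 = 15 for Flux, 4 for Model S2 — Flux by 15–4.
Flux–Echo: Echo 10–9.
Flux vs Model U: Flux is ranked higher on 2+5+4+4 = 15 ballots, Model U on 4. Flux wins 15–4.
Model S2 vs Echo: Echo wins 10–9.
Model S2 vs Model U: Model S2 is ranked higher on 2 ballots, Model U on 17. Model U wins 17–2.
Echo vs Model U: Echo wins 10–9.
No design is winless: Bolt beats Model U; Flux beats Bolt; Model S2 beats Bolt; Echo beats Bolt; Model U beats Model S2. There is no Condorcet loser.

none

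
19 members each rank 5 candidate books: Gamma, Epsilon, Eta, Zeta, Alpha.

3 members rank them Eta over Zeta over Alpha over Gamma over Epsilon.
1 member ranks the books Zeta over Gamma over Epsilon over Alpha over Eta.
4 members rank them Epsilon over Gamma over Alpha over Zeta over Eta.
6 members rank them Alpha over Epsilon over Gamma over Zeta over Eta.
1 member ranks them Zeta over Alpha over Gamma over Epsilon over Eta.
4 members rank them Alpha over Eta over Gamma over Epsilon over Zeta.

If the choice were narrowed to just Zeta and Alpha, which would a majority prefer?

Alpha

Ballots ranking Zeta above Alpha: 3 + 1 + 1 = 5.
Ballots ranking Alpha above Zeta: 19 − 5 = 14.
Alpha wins the head-to-head 14–5.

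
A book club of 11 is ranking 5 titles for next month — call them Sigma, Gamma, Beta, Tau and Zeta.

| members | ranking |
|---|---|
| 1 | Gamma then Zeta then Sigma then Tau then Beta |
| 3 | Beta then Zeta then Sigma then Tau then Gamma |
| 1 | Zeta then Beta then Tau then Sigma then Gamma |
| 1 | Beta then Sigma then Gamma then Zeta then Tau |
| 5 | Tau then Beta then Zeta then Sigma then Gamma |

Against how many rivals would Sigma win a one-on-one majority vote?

1

Sigma against each rival (11 members):
Sigma vs Gamma: Sigma wins 10–1.
Sigma vs Beta: Sigma is ranked higher on 1 ballot, Beta on 10. Beta wins 10–1.
Sigma–Tau: Tau 6–5.
Sigma vs Zeta: Sigma preferred on 1 ballot; Zeta wins 10–1.
Sigma beats Gamma; loses to Beta, Tau, Zeta — 1 pairwise win.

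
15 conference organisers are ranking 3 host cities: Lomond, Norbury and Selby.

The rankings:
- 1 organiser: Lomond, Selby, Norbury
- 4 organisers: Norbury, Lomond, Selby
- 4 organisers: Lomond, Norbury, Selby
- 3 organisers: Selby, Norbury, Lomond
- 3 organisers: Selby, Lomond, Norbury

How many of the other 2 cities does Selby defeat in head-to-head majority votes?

0

Selby against each rival (15 organisers):
Selby vs Lomond: 6 to 9, Lomond.
Selby vs Norbury: Norbury, 8–7.
Selby beats no one; loses to Lomond, Norbury — 0 pairwise wins.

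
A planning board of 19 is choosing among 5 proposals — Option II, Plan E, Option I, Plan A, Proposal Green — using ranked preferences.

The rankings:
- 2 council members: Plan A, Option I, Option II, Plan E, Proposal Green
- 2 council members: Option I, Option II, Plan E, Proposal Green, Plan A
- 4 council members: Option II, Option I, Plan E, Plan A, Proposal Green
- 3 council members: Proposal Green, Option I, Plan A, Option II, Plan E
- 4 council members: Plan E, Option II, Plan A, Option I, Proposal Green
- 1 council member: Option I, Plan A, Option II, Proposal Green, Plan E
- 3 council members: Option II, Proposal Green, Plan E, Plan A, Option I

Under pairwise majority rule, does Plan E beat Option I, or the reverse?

Option I

Ballots ranking Plan E above Option I: 4 + 3 = 7.
Ballots ranking Option I above Plan E: 19 − 7 = 12.
Option I wins the head-to-head 12–7.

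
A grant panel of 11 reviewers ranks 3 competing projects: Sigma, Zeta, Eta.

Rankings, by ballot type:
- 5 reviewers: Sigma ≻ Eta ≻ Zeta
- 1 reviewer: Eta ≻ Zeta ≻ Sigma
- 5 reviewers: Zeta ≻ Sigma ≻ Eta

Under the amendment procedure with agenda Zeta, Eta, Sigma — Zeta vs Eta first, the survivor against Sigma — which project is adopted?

Sigma

Round 1: Zeta vs Eta — 5–6, Eta advances.
Round 2: Eta vs Sigma — 1–10, Sigma advances.
Sigma survives the agenda.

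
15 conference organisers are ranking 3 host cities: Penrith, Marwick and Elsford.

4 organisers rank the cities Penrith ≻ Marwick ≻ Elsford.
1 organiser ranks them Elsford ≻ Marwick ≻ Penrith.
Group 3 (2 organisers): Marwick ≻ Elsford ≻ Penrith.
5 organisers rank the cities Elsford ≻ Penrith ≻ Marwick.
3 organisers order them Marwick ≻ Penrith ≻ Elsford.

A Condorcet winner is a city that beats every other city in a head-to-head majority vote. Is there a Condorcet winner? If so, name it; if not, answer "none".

Check each pair by majority over 15 ballots:
Penrith vs Marwick: Penrith preferred on 4+5 = 9 ballots; Penrith wins 9–6.
Penrith vs Elsford: 7 to 8, Elsford.
Marwick vs Elsford: 4+2+3 = 9 for Marwick, 6 for Elsford — Marwick by 9–6.
No city is unbeaten: Penrith loses to Elsford; Marwick loses to Penrith; Elsford loses to Marwick. In particular Penrith beats Marwick beats Elsford beats Penrith is a majority cycle — no Condorcet winner exists.

none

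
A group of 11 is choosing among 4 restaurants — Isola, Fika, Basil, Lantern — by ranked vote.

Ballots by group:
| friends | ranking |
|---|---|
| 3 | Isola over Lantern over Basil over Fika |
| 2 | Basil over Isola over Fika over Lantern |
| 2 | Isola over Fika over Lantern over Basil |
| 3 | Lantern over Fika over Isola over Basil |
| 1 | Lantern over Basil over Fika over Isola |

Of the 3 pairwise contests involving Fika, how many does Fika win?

0

Fika against each rival (11 friends):
Fika–Isola: Isola 7–4.
Fika–Basil: Basil 6–5.
Fika vs Lantern: 4 to 7, Lantern.
Fika beats no one; loses to Isola, Basil, Lantern — 0 pairwise wins.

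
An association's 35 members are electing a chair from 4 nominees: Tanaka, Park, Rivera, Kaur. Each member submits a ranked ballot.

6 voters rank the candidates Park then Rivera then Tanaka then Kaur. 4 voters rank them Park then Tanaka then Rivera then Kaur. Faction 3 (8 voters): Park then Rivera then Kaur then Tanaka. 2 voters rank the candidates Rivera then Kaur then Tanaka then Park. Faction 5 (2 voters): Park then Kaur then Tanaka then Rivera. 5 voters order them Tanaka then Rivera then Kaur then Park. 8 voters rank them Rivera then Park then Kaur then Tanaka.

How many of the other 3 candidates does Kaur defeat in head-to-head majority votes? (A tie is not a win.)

Kaur against each rival (35 voters):
Kaur vs Tanaka: Kaur wins 20–15.
Kaur vs Park: 2+5 = 7 for Kaur, 28 for Park — Park by 28–7.
Kaur vs Rivera: 2 for Kaur, 33 for Rivera — Rivera by 33–2.
Kaur beats Tanaka; loses to Park, Rivera — 1 pairwise win.

1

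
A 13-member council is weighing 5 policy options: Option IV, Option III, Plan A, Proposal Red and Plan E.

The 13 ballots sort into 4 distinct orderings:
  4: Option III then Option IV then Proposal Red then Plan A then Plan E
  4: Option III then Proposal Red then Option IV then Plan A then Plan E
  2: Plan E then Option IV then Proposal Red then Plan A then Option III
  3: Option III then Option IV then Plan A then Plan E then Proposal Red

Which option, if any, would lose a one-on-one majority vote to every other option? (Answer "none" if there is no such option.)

Plan E

Pairwise majorities:
Option IV vs Option III: Option III wins 11–2.
Option IV vs Plan A: Option IV preferred on 4+4+2+3 = 13 ballots; Option IV wins 13–0.
Option IV vs Proposal Red: Option IV preferred on 4+2+3 = 9 ballots; Option IV wins 9–4.
Option IV vs Plan E: Option IV, 11–2.
Option III–Plan A: Option III 11–2.
Option III vs Proposal Red: Option III is ranked higher on 4+4+3 = 11 ballots, Proposal Red on 2. Option III wins 11–2.
Option III–Plan E: Option III 11–2.
Plan A vs Proposal Red: Plan A is ranked higher on 3 ballots, Proposal Red on 10. Proposal Red wins 10–3.
Plan A vs Plan E: Plan A preferred on 4+4+3 = 11 ballots; Plan A wins 11–2.
Proposal Red vs Plan E: 8 to 5, Proposal Red.
Plan E loses to every other option — it is the Condorcet loser.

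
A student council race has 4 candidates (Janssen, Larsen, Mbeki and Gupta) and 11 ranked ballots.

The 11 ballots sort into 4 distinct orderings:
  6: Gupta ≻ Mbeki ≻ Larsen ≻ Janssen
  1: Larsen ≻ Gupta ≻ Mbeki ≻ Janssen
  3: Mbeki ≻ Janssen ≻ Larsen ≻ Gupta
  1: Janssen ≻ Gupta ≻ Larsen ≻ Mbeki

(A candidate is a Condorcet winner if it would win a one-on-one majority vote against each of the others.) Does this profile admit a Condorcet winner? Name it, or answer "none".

Gupta

Check each pair by majority over 11 ballots:
Janssen vs Larsen: Larsen, 7–4.
Janssen–Mbeki: Mbeki 10–1.
Janssen vs Gupta: Gupta wins 7–4.
Larsen vs Mbeki: Mbeki wins 9–2.
Larsen vs Gupta: Gupta, 7–4.
Mbeki vs Gupta: Gupta, 8–3.
Gupta defeats every rival head-to-head and is the Condorcet winner.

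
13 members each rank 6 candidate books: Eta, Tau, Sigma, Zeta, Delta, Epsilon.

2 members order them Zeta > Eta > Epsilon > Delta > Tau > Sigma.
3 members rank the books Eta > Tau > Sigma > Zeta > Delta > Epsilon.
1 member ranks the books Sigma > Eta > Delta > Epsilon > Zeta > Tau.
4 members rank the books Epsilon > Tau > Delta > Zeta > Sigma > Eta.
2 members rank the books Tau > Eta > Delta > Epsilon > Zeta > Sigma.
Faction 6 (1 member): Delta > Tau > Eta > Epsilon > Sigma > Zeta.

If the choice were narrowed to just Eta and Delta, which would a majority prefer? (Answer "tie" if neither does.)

Ballots ranking Eta above Delta: 2 + 3 + 1 + 2 = 8.
Ballots ranking Delta above Eta: 13 − 8 = 5.
Eta wins the head-to-head 8–5.

Eta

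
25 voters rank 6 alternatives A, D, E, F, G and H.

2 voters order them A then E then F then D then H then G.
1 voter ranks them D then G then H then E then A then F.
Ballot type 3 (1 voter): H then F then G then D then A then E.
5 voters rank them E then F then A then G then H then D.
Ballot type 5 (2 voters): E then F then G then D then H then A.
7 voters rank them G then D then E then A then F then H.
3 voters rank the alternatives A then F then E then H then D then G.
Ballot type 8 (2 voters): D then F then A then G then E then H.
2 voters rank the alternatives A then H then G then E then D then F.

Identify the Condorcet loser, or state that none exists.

Head-to-head results (25 voters):
A vs D: A is ranked higher on 2+5+3+2 = 12 ballots, D on 13. D wins 13–12.
A–E: E 15–10.
A–F: A 15–10.
A vs G: A wins 14–11.
A vs H: A, 21–4.
D vs E: E, 14–11.
D–F: F 13–12.
D vs G: D preferred on 2+1+3+2 = 8 ballots; G wins 17–8.
D vs H: D is ranked higher on 2+1+2+7+2 = 14 ballots, H on 11. D wins 14–11.
E vs F: 19 to 6, E.
E vs G: G, 13–12.
E vs H: E wins 21–4.
F vs G: 2+1+5+2+3+2 = 15 for F, 10 for G — F by 15–10.
F vs H: F wins 21–4.
G vs H: G is ranked higher on 1+5+2+7+2 = 17 ballots, H on 8. G wins 17–8.
H is beaten in every head-to-head and is the Condorcet loser.

H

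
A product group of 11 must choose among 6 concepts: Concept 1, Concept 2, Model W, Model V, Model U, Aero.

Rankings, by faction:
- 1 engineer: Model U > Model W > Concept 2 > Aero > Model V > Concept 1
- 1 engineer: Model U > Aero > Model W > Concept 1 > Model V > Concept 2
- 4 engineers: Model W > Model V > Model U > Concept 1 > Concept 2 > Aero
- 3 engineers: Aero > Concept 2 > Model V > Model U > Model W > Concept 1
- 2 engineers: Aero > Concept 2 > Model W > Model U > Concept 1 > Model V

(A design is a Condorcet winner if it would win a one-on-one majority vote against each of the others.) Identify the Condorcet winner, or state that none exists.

Check each pair by majority over 11 ballots:
Concept 1–Concept 2: Concept 2 6–5.
Concept 1–Model W: Model W 11–0.
Concept 1 vs Model V: Model V wins 8–3.
Concept 1–Model U: Model U 11–0.
Concept 1–Aero: Aero 7–4.
Concept 2–Model W: Model W 6–5.
Concept 2 vs Model V: Concept 2, 6–5.
Concept 2–Model U: Model U 6–5.
Concept 2–Aero: Aero 6–5.
Model W vs Model V: Model W, 8–3.
Model W–Model U: Model W 6–5.
Model W vs Aero: Aero wins 6–5.
Model V vs Model U: Model V, 7–4.
Model V vs Aero: Aero, 7–4.
Model U–Aero: Model U 6–5.
Each design drops at least one matchup (Concept 1 loses to Concept 2; Concept 2 loses to Model W; Model W loses to Aero; Model V loses to Concept 2; Model U loses to Model W; Aero loses to Model U); the cycle Concept 2 > Model V > Model U > Concept 2 rules out a Condorcet winner.

none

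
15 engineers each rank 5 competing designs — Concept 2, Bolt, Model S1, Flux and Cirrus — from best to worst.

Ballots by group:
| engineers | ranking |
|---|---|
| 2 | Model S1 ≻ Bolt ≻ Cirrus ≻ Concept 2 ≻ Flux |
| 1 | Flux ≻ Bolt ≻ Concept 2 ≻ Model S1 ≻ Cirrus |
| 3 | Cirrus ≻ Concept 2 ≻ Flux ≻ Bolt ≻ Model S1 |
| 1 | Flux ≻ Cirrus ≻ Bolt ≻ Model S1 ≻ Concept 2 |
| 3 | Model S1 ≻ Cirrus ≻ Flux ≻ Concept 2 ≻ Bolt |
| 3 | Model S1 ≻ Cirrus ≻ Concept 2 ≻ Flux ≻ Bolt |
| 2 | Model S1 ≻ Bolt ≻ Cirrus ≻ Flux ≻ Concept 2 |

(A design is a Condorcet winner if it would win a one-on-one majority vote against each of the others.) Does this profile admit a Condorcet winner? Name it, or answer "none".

Pairwise majorities:
Concept 2 vs Bolt: Concept 2 preferred on 3+3+3 = 9 ballots; Concept 2 wins 9–6.
Concept 2 vs Model S1: Concept 2 is ranked higher on 1+3 = 4 ballots, Model S1 on 11. Model S1 wins 11–4.
Concept 2 vs Flux: 8 to 7, Concept 2.
Concept 2 vs Cirrus: 1 for Concept 2, 14 for Cirrus — Cirrus by 14–1.
Bolt vs Model S1: 5 to 10, Model S1.
Bolt vs Flux: 4 to 11, Flux.
Bolt vs Cirrus: 5 to 10, Cirrus.
Model S1 vs Flux: 2+3+3+2 = 10 for Model S1, 5 for Flux — Model S1 by 10–5.
Model S1 vs Cirrus: Model S1 preferred on 2+1+3+3+2 = 11 ballots; Model S1 wins 11–4.
Flux vs Cirrus: Flux is ranked higher on 1+1 = 2 ballots, Cirrus on 13. Cirrus wins 13–2.
Model S1 wins every pairwise contest, so Model S1 is the Condorcet winner.

Model S1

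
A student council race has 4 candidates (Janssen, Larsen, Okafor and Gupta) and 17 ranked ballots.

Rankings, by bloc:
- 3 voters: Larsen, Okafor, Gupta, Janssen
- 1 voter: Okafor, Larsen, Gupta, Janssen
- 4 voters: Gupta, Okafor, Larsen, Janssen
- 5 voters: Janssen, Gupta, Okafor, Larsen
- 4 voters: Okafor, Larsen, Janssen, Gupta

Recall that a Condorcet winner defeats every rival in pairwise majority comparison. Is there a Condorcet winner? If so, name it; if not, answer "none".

Check each pair by majority over 17 ballots:
Janssen vs Larsen: 5 to 12, Larsen.
Janssen vs Okafor: Janssen is ranked higher on 5 ballots, Okafor on 12. Okafor wins 12–5.
Janssen vs Gupta: 9 to 8, Janssen.
Larsen vs Okafor: Larsen is ranked higher on 3 ballots, Okafor on 14. Okafor wins 14–3.
Larsen vs Gupta: 8 to 9, Gupta.
Okafor vs Gupta: 8 to 9, Gupta.
Every candidate loses at least once (Janssen loses to Larsen; Larsen loses to Okafor; Okafor loses to Gupta; Gupta loses to Janssen). The majority relation contains the cycle Janssen → Gupta → Larsen → Janssen, so there is no Condorcet winner.

none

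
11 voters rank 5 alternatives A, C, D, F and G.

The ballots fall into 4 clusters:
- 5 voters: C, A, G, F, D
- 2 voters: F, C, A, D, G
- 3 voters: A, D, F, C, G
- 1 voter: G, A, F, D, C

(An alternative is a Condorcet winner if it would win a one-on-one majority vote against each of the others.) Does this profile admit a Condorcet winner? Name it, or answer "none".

Pairwise majorities:
A vs C: C wins 7–4.
A vs D: A, 11–0.
A vs F: A, 9–2.
A vs G: A, 10–1.
C vs D: C wins 7–4.
C vs F: F wins 6–5.
C–G: C 10–1.
D vs F: F, 8–3.
D vs G: G, 6–5.
F–G: G 6–5.
No alternative is unbeaten: A loses to C; C loses to F; D loses to A; F loses to A; G loses to A. In particular A > F > C > A is a majority cycle — no Condorcet winner exists.

none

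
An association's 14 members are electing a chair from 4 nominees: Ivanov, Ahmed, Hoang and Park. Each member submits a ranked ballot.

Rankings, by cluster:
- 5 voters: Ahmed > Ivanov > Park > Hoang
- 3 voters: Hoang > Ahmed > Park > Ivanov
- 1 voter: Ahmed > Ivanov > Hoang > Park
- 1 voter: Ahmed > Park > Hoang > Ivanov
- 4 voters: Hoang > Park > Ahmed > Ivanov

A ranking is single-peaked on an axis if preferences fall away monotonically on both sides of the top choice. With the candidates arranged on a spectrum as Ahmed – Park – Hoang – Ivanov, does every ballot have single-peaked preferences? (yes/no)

no

Axis positions: Ahmed=1, Park=2, Hoang=3, Ivanov=4.
Cluster 1: ranking walks positions 1-4-2-3; Ivanov is ranked above Park even though Park lies between Ivanov and the peak Ahmed on the axis — preferences dip and rise again. Not single-peaked.
Cluster 2: ranking walks positions 3-1-2-4; Ahmed is ranked above Park even though Park lies between Ahmed and the peak Hoang on the axis — preferences dip and rise again. Not single-peaked.
Cluster 3: ranking walks positions 1-4-3-2; Ivanov is ranked above Park even though Park lies between Ivanov and the peak Ahmed on the axis — preferences dip and rise again. Not single-peaked.
Cluster 4 (peak Ahmed at position 1): ranking walks positions 1-2-3-4, expanding outward from the peak — single-peaked.
Cluster 5 (peak Hoang at position 3): ranking walks positions 3-2-1-4, expanding outward from the peak — single-peaked.
Cluster 1 violates single-peakedness, so the profile is not single-peaked on this axis.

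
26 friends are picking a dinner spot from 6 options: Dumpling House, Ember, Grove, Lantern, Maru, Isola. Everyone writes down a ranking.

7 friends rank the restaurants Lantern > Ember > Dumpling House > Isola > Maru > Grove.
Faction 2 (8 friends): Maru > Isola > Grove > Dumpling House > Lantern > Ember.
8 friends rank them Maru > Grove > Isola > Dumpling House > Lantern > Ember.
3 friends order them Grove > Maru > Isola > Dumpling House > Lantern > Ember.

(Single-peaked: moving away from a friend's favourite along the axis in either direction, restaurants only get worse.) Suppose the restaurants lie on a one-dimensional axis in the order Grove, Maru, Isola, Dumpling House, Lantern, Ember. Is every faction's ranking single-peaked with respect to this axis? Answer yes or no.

Axis positions: Grove=1, Maru=2, Isola=3, Dumpling House=4, Lantern=5, Ember=6.
Faction 1 (peak Lantern at position 5): ranking walks positions 5-6-4-3-2-1, expanding outward from the peak — single-peaked.
Faction 2 (peak Maru at position 2): ranking walks positions 2-3-1-4-5-6, expanding outward from the peak — single-peaked.
Faction 3 (peak Maru at position 2): ranking walks positions 2-1-3-4-5-6, expanding outward from the peak — single-peaked.
Faction 4 (peak Grove at position 1): ranking walks positions 1-2-3-4-5-6, expanding outward from the peak — single-peaked.
Every ranking is single-peaked on this axis.

yes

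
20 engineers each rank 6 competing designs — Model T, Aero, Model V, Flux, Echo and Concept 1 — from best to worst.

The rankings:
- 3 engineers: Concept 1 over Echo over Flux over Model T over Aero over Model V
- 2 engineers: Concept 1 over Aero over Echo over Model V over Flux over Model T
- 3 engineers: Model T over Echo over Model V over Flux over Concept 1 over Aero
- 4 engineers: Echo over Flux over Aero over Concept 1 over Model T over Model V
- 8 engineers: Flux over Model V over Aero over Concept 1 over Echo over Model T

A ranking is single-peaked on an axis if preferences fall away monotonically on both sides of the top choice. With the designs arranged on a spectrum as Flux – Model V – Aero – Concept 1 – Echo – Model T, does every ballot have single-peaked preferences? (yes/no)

Axis positions: Flux=1, Model V=2, Aero=3, Concept 1=4, Echo=5, Model T=6.
Ballot type 1: ranking walks positions 4-5-1-6-3-2; Flux is ranked above Aero even though Aero lies between Flux and the peak Concept 1 on the axis — preferences dip and rise again. Not single-peaked.
Ballot type 2 (peak Concept 1 at position 4): ranking walks positions 4-3-5-2-1-6, expanding outward from the peak — single-peaked.
Ballot type 3: ranking walks positions 6-5-2-1-4-3; Model V is ranked above Concept 1 even though Concept 1 lies between Model V and the peak Model T on the axis — preferences dip and rise again. Not single-peaked.
Ballot type 4: ranking walks positions 5-1-3-4-6-2; Flux is ranked above Concept 1 even though Concept 1 lies between Flux and the peak Echo on the axis — preferences dip and rise again. Not single-peaked.
Ballot type 5 (peak Flux at position 1): ranking walks positions 1-2-3-4-5-6, expanding outward from the peak — single-peaked.
Ballot type 1 violates single-peakedness, so the profile is not single-peaked on this axis.

no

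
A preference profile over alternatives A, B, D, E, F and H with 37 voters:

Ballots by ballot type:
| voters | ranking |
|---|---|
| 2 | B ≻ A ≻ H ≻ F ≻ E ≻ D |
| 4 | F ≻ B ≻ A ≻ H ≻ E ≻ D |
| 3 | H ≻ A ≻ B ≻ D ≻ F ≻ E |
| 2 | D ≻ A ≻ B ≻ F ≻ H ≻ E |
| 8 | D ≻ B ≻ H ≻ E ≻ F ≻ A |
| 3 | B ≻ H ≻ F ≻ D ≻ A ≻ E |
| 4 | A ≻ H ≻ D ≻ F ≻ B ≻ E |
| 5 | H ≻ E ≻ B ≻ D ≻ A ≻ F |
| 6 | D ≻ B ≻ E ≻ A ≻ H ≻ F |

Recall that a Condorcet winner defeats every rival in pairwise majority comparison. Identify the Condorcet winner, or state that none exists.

Pairwise majorities:
A vs B: B wins 28–9.
A vs D: D wins 24–13.
A vs E: E wins 19–18.
A–F: A 22–15.
A vs H: H wins 19–18.
B–D: D 20–17.
B–E: B 32–5.
B–F: B 29–8.
B vs H: B, 25–12.
D vs E: D, 26–11.
D vs F: D wins 28–9.
D vs H: H wins 21–16.
E–F: E 19–18.
E–H: H 31–6.
F vs H: H, 31–6.
Every alternative loses at least once (A loses to B; B loses to D; D loses to H; E loses to B; F loses to A; H loses to B). The majority relation contains the cycle B → H → D → B, so there is no Condorcet winner.

none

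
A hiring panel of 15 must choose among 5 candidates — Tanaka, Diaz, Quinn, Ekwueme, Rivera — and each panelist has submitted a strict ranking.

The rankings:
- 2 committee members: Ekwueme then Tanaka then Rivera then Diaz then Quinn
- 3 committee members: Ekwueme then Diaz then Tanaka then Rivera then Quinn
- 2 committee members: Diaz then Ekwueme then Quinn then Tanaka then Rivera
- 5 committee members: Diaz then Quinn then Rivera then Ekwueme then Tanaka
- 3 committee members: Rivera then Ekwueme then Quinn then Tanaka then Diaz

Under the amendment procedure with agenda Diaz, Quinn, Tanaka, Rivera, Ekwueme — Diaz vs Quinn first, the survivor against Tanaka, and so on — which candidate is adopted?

Round 1: Diaz vs Quinn — 12–3, Diaz advances.
Round 2: Diaz vs Tanaka — 10–5, Diaz advances.
Round 3: Diaz vs Rivera — 10–5, Diaz advances.
Round 4: Diaz vs Ekwueme — 7–8, Ekwueme advances.
The agenda winner is Ekwueme.

Ekwueme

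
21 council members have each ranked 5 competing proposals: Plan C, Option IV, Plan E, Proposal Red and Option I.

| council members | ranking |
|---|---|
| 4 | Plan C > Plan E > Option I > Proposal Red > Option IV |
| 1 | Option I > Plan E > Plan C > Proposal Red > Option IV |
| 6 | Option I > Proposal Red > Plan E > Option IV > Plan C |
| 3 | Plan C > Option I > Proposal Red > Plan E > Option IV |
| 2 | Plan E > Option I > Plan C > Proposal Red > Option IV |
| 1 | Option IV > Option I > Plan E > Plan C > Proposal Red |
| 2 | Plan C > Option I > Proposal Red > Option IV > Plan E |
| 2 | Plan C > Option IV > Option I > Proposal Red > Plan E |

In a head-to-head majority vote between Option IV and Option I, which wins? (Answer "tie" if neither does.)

Ballots ranking Option IV above Option I: 1 + 2 = 3.
Ballots ranking Option I above Option IV: 21 − 3 = 18.
Option I wins the head-to-head 18–3.

Option I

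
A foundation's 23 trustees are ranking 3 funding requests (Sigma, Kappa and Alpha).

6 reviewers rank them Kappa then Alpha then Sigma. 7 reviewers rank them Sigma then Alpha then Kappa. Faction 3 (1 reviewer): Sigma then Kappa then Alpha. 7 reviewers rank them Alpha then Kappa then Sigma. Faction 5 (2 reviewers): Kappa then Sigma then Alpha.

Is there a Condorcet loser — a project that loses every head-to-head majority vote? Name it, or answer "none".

Sigma

Pairwise majorities:
Sigma vs Kappa: 8 to 15, Kappa.
Sigma vs Alpha: 10 to 13, Alpha.
Kappa vs Alpha: 9 to 14, Alpha.
Only Sigma has no wins; Sigma is the Condorcet loser.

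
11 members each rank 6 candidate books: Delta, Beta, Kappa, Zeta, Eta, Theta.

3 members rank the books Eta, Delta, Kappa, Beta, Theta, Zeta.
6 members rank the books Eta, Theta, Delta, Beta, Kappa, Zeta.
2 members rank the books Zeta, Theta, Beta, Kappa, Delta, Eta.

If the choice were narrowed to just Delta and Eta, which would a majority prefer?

Ballots ranking Delta above Eta: 2.
Ballots ranking Eta above Delta: 11 − 2 = 9.
Eta wins the head-to-head 9–2.

Eta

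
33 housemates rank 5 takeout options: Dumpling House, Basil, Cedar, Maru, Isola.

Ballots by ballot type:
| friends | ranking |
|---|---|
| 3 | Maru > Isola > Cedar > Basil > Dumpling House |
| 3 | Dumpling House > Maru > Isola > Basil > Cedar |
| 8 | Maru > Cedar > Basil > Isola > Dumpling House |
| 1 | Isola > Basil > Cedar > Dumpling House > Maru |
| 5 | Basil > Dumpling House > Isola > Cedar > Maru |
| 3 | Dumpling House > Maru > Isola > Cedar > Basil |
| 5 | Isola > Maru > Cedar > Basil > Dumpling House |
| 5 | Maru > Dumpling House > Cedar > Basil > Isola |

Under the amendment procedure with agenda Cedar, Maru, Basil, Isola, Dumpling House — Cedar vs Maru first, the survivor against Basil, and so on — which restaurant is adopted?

Round 1: Cedar vs Maru — 6–27, Maru advances.
Round 2: Maru vs Basil — 27–6, Maru advances.
Round 3: Maru vs Isola — 22–11, Maru advances.
Round 4: Maru vs Dumpling House — 21–12, Maru advances.
Maru survives the agenda.

Maru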